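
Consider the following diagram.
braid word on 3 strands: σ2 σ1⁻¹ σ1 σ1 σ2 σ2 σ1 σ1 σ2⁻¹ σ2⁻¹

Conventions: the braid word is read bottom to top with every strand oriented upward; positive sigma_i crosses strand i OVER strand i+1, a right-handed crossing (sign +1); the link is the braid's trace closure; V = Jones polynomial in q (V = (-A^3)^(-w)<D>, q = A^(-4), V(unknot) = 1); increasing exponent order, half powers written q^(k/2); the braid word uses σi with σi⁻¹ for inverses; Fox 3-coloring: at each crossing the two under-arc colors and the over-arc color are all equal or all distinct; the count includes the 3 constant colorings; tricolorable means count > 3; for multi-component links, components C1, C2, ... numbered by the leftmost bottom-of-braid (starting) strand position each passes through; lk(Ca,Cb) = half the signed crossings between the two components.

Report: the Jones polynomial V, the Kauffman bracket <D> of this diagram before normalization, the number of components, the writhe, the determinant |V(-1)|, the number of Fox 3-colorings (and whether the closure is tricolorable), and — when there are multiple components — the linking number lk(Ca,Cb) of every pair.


V(q) = q - q^2 + 2q^3 - q^4 + q^5 - q^6
bracket: -A^-12 + A^-8 - A^-4 + 2 - A^4 + A^8, w = +4
1 component, writhe +4, over 10 crossings
det 7, colorings 3 of 3^10 — not tricolorable
observation: V spans 5 powers of q: at least 5 crossings in any diagram


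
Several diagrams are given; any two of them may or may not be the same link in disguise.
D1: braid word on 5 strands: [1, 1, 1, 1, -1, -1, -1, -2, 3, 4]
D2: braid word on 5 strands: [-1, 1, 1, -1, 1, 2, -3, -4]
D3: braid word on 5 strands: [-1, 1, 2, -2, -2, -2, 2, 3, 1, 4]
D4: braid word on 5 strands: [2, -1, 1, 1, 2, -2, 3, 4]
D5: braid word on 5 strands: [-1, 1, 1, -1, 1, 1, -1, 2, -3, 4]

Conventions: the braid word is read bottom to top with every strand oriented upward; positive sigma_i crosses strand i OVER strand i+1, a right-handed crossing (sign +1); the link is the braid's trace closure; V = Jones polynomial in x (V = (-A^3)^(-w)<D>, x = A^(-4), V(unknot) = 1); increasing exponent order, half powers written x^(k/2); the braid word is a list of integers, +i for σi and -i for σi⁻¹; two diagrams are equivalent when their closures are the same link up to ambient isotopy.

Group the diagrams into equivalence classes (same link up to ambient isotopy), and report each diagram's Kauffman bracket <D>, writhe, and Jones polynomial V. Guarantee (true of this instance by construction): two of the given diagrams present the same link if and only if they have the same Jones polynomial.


classes: {D1, D2, D3, D4, D5}
V(D1) = 1  [10 crossings, <D> = A^6, w = +2]
V(D2) = 1  [8 crossings, <D> = 1, w = 0]
V(D3) = 1  (w +2, c 10, <D> = A^6)
V(D4) = 1  (w +4, c 8, <D> = A^12)
V(D5) = 1  [10 crossings, <D> = A^6, w = +2]
insight: one V(x) for all 5 diagrams — one class (guaranteed)


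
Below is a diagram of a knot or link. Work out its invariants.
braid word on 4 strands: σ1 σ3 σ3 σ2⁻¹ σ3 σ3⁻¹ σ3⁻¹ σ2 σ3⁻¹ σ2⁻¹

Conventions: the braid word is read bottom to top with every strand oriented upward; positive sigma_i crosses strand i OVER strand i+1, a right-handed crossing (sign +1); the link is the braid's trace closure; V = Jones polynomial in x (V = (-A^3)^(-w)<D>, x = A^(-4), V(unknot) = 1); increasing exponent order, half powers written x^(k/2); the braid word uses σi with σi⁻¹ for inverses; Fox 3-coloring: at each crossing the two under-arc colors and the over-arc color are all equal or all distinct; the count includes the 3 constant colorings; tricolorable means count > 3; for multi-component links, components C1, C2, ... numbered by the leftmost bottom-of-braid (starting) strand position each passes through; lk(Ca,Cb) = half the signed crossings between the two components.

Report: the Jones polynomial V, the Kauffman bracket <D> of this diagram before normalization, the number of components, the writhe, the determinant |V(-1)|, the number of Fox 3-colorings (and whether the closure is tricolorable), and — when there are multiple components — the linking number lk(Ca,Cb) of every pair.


Jones polynomial: V(x) = -x^(-7/2) - x^(-3/2) - x^(1/2) + x^(3/2)
<D> = A^-6 - A^-2 - A^6 - A^14; writhe 0
components 2, writhe 0 (10 crossings)
linking number lk(C1,C2) = -2
3-colorings: 3 of 3^10, det 4 — not tricolorable
note: the span of V is 5, within the link bound 10 + 2 - 1


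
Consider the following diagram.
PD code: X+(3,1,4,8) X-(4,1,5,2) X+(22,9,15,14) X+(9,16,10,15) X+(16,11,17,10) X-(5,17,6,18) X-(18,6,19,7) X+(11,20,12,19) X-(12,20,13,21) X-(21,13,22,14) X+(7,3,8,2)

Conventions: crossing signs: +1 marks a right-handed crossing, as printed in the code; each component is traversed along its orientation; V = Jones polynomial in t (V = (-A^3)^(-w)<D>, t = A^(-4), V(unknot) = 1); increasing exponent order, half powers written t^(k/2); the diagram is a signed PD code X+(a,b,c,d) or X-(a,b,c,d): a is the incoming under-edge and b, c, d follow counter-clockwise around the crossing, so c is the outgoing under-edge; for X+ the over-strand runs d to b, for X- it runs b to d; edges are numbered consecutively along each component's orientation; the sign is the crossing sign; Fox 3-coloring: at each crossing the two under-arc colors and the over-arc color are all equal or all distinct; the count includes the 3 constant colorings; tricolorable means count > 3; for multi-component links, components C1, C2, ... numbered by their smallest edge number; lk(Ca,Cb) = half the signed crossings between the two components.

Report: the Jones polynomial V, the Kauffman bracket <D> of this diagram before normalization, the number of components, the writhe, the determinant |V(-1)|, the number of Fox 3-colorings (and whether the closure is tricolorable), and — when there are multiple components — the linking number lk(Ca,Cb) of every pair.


V = t^-2 + 2 + t^2
<D> = -A^-5 - 2A^3 - A^11 (w = +1)
3 components over 11 crossings, w = +1
lk(C1,C2): 0
lk(C1,C3) = -1
linking number lk(C2,C3) = +1
3 Fox colorings among 3^11, |V(-1)| = 4: not tricolorable
why: det 4 = |V(-1)|; not divisible by 3, so not tricolorable


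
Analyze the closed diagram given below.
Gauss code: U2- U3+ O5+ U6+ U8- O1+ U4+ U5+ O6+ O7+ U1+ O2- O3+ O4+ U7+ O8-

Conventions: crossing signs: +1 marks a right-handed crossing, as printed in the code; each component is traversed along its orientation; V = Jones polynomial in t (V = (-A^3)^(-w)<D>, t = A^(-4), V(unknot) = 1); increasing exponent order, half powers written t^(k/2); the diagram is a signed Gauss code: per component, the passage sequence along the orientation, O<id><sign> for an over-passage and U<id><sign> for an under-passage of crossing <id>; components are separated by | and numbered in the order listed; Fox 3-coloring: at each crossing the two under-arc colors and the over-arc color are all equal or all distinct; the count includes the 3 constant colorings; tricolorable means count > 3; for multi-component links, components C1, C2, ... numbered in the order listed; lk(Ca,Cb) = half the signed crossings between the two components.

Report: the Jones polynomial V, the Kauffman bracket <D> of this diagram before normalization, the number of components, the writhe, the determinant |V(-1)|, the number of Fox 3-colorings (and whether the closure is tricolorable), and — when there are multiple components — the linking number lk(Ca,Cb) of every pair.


V = t - t^2 + 2t^3 - t^4 + t^5 - t^6
<D> = -A^-12 + A^-8 - A^-4 + 2 - A^4 + A^8 (w = +4)
1 component over 8 crossings, w = +4
3 Fox colorings among 3^8, |V(-1)| = 7: not tricolorable
why: the span of V is 5, forcing >= 5 crossings in any diagram


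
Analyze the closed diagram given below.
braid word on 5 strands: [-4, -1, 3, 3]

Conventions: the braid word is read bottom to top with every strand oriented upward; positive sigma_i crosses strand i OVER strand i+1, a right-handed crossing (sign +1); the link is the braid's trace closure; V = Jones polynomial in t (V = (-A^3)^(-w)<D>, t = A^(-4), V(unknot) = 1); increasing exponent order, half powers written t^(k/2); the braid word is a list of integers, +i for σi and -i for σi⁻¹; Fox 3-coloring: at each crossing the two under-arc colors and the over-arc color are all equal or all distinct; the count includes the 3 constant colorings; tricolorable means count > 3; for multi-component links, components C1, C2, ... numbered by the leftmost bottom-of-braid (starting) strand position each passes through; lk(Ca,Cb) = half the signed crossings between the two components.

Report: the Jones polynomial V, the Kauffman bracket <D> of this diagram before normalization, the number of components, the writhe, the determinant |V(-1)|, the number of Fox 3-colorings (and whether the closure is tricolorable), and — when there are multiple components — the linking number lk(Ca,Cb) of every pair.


V(t) = 1 + t + t^2 + t^3
bracket: A^-12 + A^-8 + A^-4 + 1, w = 0
3 components, writhe 0, over 4 crossings
lk(C1,C2) = 0
linking number lk(C1,C3) = 0
lk(C2,C3): +1
det 0, colorings 9 of 3^4 — tricolorable
observation: det 0 = |V(-1)|; divisible by 3, so tricolorable


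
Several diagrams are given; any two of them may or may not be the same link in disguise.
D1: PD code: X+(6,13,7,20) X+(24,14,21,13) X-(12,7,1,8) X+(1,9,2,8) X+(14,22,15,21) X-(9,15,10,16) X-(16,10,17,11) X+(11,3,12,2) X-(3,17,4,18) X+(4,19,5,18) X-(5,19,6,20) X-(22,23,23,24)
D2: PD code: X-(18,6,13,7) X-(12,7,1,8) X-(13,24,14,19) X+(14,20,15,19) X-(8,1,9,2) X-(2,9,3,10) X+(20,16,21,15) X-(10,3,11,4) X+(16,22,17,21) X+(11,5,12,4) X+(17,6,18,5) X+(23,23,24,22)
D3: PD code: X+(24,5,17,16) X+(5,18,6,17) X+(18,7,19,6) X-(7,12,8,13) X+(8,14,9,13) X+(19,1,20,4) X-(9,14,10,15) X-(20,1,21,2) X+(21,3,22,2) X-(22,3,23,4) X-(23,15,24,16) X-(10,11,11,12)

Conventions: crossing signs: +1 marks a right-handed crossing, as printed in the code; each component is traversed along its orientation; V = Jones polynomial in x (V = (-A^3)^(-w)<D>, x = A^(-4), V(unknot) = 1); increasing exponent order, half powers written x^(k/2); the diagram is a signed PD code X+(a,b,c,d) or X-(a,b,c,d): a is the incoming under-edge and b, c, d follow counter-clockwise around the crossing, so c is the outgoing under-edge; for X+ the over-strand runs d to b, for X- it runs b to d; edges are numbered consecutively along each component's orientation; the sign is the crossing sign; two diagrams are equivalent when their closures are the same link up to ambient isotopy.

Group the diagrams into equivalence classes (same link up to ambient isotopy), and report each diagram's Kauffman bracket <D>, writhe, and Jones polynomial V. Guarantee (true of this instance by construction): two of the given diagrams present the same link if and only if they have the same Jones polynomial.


equivalence classes: {D1} | {D2} | {D3}
D1 (bracket A^-8 + 2 + A^8; 12 crossings at w = 0): V = x^-2 + 2 + x^2
V(D2) = -x^-4 + x^-1 + 2 + x + x^2  [12 crossings, <D> = A^-8 + A^-4 + 2 + A^4 - A^16, w = 0]
D3 (bracket A^-12 + A^-8 + A^-4 + 1; 12 crossings at w = 0): V = 1 + x + x^2 + x^3
key observation: 3 values of V(x) split the 3 diagrams


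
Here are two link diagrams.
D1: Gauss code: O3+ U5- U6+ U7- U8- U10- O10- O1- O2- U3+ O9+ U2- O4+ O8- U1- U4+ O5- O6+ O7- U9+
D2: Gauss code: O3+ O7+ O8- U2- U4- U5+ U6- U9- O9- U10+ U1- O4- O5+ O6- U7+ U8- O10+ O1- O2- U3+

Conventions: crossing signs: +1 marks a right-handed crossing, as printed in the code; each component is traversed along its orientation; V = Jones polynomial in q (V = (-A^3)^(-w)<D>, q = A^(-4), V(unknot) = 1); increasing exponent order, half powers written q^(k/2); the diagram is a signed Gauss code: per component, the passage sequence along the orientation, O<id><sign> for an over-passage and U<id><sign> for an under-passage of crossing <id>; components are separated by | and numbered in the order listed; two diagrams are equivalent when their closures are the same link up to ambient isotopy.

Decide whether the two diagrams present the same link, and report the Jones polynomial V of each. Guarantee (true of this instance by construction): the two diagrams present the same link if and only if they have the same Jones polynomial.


equivalent: no
D1 (bracket A^-14 - A^-10 + 2A^-6 - 2A^-2 + A^2 - A^6 + A^10; 10 crossings at w = -2): V = q^-4 - q^-3 + q^-2 - 2q^-1 + 2 - q + q^2
V(D2) = 1  [10 crossings, <D> = A^-6, w = -2]
observation: comparing 2 Jones polynomials yields 2 groups


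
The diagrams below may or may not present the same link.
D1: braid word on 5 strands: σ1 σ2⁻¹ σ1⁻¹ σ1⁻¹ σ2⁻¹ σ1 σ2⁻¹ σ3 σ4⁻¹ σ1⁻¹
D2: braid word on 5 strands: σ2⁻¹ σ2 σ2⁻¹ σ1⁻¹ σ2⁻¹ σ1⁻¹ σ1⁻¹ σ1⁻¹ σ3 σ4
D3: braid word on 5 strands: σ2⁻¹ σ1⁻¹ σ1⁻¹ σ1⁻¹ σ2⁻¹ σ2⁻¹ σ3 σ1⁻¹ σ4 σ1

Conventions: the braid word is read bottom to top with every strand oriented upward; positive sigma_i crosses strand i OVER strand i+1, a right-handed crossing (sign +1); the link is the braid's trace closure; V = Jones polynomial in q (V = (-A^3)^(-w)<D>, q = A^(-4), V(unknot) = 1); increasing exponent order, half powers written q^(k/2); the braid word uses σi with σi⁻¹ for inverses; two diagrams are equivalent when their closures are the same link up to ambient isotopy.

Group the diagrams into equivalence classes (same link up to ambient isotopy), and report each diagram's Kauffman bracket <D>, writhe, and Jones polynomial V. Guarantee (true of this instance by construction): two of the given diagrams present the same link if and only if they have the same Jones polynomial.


classes: {D1} | {D2} | {D3}
V(D1) = -q^-6 + q^-5 - q^-4 + 2q^-3 - q^-2 + q^-1  [10 crossings, <D> = A^-8 - A^-4 + 2 - A^4 + A^8 - A^12, w = -4]
V(D2) = -q^-7 + q^-6 - q^-5 + q^-4 + q^-2  (w -4, c 10, <D> = A^-4 + A^4 - A^8 + A^12 - A^16)
V(D3) = q^-8 - 2q^-7 + q^-6 - 2q^-5 + 2q^-4 + q^-2  [10 crossings, <D> = A^-4 + 2A^4 - 2A^8 + A^12 - 2A^16 + A^20, w = -4]
note: 3 values of V(q) split the 3 diagrams


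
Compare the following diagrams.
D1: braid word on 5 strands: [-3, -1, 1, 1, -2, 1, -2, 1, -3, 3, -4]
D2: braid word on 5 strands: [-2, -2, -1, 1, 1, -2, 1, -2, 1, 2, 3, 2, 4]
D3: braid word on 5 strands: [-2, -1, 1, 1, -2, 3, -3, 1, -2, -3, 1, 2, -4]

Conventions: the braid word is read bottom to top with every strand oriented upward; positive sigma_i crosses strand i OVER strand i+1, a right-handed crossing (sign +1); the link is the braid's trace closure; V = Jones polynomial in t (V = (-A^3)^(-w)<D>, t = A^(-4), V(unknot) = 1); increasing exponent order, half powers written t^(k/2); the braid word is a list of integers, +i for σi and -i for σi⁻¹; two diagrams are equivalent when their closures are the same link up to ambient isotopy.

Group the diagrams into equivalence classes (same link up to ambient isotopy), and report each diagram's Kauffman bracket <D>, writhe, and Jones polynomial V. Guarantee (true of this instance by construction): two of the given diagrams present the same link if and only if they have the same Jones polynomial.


classes: {D1, D2, D3}
V(D1) = -t^(-3/2) + t^(-1/2) - 2t^(1/2) + t^(3/2) - 2t^(5/2) + t^(7/2)  [11 crossings, <D> = -A^-17 + 2A^-13 - A^-9 + 2A^-5 - A^-1 + A^3, w = -1]
D2 (bracket -A^-5 + 2A^-1 - A^3 + 2A^7 - A^11 + A^15; 13 crossings at w = +3): V = -t^(-3/2) + t^(-1/2) - 2t^(1/2) + t^(3/2) - 2t^(5/2) + t^(7/2)
V(D3) = -t^(-3/2) + t^(-1/2) - 2t^(1/2) + t^(3/2) - 2t^(5/2) + t^(7/2)  [13 crossings, <D> = -A^-17 + 2A^-13 - A^-9 + 2A^-5 - A^-1 + A^3, w = -1]
note: all 3 diagrams share one V(t), hence one class


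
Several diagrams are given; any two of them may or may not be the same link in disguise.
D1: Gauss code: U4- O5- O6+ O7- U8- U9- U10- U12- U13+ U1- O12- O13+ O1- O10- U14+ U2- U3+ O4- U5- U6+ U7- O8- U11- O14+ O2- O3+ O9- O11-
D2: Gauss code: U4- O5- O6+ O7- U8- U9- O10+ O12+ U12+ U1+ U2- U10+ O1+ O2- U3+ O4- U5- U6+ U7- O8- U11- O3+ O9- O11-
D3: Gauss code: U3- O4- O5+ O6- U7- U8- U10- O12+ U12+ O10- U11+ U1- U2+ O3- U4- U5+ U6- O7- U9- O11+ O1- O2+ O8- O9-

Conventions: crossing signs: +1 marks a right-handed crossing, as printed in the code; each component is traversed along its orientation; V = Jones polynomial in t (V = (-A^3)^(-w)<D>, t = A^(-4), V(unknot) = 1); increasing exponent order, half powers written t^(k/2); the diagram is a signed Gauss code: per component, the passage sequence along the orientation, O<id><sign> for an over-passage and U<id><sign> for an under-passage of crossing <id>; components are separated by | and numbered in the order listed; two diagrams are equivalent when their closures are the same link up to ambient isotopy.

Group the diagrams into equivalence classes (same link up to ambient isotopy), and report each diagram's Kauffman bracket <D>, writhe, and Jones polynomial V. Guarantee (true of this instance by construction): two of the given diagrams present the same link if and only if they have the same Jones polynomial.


classes: {D1, D2, D3}
V(D1) = -t^-4 + t^-3 + t^-1  [14 crossings, <D> = A^-14 + A^-6 - A^-2, w = -6]
D2 (bracket A^-2 + A^6 - A^10; 12 crossings at w = -2): V = -t^-4 + t^-3 + t^-1
D3 (bracket A^-8 + 1 - A^4; 12 crossings at w = -4): V = -t^-4 + t^-3 + t^-1
note: one V(t) for all 3 diagrams — one class (guaranteed)


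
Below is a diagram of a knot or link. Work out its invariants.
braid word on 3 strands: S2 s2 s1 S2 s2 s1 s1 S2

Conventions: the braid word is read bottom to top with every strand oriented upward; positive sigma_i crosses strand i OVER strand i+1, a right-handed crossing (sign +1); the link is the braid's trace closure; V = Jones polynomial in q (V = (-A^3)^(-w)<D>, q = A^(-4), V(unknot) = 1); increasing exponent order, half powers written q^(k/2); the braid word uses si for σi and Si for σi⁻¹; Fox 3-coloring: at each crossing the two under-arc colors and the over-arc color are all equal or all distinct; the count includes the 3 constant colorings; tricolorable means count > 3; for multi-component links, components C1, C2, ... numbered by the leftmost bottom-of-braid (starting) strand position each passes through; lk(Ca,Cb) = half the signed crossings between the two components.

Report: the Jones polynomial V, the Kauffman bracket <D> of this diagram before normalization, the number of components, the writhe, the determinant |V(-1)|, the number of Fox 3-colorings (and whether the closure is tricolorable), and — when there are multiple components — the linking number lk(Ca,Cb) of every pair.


Jones polynomial: V(q) = q + q^3 - q^4
<D> = -A^-10 + A^-6 + A^2; writhe +2
components 1, writhe +2 (8 crossings)
3-colorings: 9 of 3^8, det 3 — tricolorable
note: the word shrinks to σ1 σ1 σ1 σ2⁻¹ after cancelling


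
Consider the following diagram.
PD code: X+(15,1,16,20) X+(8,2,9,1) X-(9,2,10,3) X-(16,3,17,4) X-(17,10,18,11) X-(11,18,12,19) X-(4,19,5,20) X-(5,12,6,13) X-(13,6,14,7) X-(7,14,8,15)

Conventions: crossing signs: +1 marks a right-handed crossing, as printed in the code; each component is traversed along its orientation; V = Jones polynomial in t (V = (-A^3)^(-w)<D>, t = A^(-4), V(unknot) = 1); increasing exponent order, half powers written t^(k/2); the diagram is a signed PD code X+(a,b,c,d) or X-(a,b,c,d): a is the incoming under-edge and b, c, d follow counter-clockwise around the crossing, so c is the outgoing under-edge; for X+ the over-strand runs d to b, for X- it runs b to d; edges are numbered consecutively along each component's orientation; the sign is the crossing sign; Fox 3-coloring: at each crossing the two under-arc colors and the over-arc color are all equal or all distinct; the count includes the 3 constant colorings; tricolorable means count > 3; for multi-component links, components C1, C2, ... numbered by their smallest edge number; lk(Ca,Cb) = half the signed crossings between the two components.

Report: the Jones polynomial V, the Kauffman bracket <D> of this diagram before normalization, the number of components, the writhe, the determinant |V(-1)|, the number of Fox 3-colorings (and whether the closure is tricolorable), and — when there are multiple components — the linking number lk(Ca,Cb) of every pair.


V(t) = -t^-7 + t^-6 - t^-5 + t^-4 + t^-2
bracket: A^-10 + A^-2 - A^2 + A^6 - A^10, w = -6
1 component, writhe -6, over 10 crossings
det 5, colorings 3 of 3^10 — not tricolorable
observation: w = -6 (over 10 crossings) is diagram-only; (-A^3)^(6) removes it from V


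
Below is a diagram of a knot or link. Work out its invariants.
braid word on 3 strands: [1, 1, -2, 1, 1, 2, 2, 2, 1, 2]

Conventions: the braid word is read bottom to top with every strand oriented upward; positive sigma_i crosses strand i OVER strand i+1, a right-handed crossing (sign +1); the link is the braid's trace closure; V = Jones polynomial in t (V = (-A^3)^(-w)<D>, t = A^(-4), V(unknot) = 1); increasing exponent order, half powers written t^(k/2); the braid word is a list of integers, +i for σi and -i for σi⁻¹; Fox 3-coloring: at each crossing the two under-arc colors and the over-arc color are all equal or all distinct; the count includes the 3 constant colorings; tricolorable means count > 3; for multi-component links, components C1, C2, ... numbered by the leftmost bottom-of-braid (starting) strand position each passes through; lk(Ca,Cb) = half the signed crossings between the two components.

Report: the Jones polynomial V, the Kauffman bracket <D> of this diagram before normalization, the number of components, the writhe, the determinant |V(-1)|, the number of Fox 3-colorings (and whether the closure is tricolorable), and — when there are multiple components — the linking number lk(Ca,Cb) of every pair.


Jones polynomial: V(t) = t^3 + 2t^5 - 2t^6 + 2t^7 - 3t^8 + 2t^9 - 2t^10 + t^11
<D> = A^-20 - 2A^-16 + 2A^-12 - 3A^-8 + 2A^-4 - 2 + 2A^4 + A^12; writhe +8
components 1, writhe +8 (10 crossings)
3-colorings: 9 of 3^10, det 15 — tricolorable
note: det 15 = |V(-1)|; divisible by 3, so tricolorable


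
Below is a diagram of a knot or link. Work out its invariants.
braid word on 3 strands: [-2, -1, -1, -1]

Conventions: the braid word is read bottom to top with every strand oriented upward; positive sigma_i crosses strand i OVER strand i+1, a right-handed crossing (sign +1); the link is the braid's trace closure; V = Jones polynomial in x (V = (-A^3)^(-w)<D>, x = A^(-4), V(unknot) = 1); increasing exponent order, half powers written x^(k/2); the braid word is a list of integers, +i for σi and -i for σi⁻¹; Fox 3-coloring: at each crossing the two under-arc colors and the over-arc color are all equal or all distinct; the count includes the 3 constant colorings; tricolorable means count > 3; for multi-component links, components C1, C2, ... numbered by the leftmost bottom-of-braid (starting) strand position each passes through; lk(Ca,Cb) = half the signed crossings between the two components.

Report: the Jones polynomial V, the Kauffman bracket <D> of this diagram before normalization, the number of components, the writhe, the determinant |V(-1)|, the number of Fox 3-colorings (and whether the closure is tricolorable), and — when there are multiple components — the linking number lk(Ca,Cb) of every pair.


V = -x^-4 + x^-3 + x^-1
<D> = A^-8 + 1 - A^4 (w = -4)
1 component over 4 crossings, w = -4
9 Fox colorings among 3^4, |V(-1)| = 3: tricolorable
why: the span of V is 3, forcing >= 3 crossings in any diagram


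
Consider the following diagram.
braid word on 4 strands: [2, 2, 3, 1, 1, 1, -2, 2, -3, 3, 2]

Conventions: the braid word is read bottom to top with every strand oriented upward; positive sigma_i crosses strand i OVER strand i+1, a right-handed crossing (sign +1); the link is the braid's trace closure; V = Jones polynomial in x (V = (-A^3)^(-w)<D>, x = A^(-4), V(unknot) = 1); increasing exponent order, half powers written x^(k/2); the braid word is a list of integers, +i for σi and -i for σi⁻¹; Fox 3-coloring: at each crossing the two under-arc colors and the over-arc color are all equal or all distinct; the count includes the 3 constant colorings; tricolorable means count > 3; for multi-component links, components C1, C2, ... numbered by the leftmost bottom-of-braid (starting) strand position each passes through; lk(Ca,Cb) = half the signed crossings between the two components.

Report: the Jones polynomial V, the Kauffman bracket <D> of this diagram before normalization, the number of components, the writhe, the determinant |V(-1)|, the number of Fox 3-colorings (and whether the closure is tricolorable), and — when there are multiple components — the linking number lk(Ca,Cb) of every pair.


V(x) = x^2 + 2x^4 - 2x^5 + x^6 - 2x^7 + x^8
bracket: -A^-11 + 2A^-7 - A^-3 + 2A - 2A^5 - A^13, w = +7
1 component, writhe +7, over 11 crossings
det 9, colorings 27 of 3^11 — tricolorable
observation: det 9 = |V(-1)|; divisible by 3, so tricolorable


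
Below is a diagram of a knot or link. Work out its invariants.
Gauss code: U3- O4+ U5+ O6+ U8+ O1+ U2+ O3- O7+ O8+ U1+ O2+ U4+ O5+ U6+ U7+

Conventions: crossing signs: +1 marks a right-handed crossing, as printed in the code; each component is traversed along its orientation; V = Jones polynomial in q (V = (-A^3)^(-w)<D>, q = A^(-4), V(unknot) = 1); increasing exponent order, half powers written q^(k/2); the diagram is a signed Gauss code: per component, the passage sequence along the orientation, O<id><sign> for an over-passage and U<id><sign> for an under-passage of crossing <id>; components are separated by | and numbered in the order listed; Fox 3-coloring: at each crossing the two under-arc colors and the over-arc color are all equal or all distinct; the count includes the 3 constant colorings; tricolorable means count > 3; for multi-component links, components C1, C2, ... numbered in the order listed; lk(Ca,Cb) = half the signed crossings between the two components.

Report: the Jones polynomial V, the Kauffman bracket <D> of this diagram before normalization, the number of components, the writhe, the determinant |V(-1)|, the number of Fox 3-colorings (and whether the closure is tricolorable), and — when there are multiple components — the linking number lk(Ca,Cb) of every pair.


V = q^2 + 2q^4 - 2q^5 + q^6 - 2q^7 + q^8
<D> = A^-14 - 2A^-10 + A^-6 - 2A^-2 + 2A^2 + A^10 (w = +6)
1 component over 8 crossings, w = +6
27 Fox colorings among 3^8, |V(-1)| = 9: tricolorable
why: |V(-1)| = 9: so tricolorable, since 3 divides 9


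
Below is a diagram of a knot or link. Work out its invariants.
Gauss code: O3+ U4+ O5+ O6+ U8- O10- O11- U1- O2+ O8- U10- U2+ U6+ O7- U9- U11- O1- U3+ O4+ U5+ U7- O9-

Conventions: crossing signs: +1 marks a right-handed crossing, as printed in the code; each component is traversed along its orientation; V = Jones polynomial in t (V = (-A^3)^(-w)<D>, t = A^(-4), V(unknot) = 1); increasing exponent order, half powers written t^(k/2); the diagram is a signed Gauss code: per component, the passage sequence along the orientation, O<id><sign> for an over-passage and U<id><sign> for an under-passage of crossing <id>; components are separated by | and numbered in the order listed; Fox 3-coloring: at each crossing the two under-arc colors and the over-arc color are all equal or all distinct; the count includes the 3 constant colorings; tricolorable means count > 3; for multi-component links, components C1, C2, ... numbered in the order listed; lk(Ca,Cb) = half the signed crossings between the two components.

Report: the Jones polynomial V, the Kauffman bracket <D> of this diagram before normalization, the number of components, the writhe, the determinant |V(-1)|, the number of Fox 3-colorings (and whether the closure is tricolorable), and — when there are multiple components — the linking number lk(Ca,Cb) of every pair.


V(t) = -t^-5 + t^-4 - t^-3 + 2t^-2 - t^-1 + 2 - t
bracket: A^-7 - 2A^-3 + A - 2A^5 + A^9 - A^13 + A^17, w = -1
1 component, writhe -1, over 11 crossings
det 9, colorings 9 of 3^11 — tricolorable
observation: w = -1 shifts under R1 moves; the (-A^3)^(1) factor cancels that in V


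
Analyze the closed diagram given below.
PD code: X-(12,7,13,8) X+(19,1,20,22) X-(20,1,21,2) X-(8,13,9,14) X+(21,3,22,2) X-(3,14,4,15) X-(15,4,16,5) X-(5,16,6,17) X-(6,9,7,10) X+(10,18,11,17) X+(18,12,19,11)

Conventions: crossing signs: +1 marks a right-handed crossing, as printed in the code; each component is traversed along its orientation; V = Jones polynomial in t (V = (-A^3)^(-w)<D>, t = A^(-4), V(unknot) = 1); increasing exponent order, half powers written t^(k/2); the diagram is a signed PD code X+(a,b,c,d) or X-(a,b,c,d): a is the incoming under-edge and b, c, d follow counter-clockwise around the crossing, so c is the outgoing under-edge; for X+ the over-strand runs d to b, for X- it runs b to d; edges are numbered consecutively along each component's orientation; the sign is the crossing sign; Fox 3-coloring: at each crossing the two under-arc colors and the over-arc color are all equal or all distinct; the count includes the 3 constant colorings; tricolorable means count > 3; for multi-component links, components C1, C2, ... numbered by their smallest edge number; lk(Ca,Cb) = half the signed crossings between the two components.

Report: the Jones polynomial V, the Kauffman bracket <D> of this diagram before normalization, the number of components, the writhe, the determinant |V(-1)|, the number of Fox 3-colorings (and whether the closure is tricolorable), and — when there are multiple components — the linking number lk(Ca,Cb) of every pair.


Jones polynomial: V(t) = t^-7 - 2t^-6 + 2t^-5 - 3t^-4 + 3t^-3 - 2t^-2 + 2t^-1
<D> = -2A^-5 + 2A^-1 - 3A^3 + 3A^7 - 2A^11 + 2A^15 - A^19; writhe -3
components 1, writhe -3 (11 crossings)
3-colorings: 9 of 3^11, det 15 — tricolorable
note: det 15 = |V(-1)|; divisible by 3, so tricolorable


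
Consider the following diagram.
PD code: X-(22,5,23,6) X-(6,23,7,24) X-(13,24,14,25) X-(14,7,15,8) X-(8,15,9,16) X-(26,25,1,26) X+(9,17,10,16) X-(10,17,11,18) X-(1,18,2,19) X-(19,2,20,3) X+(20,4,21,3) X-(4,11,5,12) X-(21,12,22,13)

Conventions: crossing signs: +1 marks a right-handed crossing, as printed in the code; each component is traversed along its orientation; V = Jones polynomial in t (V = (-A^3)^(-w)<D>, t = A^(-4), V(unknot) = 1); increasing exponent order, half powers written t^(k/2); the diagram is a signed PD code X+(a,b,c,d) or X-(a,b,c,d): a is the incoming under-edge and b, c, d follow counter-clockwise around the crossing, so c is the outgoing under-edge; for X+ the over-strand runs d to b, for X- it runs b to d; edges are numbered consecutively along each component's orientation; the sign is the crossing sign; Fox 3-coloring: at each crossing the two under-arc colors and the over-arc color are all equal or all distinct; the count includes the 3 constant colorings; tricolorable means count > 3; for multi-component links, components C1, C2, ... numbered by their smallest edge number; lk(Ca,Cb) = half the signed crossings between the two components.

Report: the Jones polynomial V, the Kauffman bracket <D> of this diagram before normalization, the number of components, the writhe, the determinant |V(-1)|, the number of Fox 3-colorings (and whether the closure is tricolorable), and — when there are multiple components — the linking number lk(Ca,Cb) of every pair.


V = -t^-8 + t^-5 + t^-3
<D> = -A^-15 - A^-7 + A^5 (w = -9)
1 component over 13 crossings, w = -9
9 Fox colorings among 3^13, |V(-1)| = 3: tricolorable
why: |V(-1)| = 3: so tricolorable, since 3 divides 3


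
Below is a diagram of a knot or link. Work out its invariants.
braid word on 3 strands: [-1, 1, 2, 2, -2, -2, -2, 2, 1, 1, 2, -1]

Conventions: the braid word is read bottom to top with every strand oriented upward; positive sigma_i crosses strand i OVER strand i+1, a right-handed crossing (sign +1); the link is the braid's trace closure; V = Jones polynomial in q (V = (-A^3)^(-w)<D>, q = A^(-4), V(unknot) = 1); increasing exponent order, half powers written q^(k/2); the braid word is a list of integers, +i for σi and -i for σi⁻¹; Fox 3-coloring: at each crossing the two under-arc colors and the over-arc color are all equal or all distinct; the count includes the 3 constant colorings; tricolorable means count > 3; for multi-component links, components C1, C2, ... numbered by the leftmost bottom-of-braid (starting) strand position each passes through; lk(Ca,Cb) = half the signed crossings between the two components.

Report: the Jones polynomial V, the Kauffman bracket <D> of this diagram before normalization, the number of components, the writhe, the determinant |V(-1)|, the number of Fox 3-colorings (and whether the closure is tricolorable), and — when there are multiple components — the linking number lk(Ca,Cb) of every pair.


V = 1
<D> = A^6 (w = +2)
1 component over 12 crossings, w = +2
3 Fox colorings among 3^12, |V(-1)| = 1: not tricolorable
why: |V(-1)| = 1: so not tricolorable, since 3 does not divide 1


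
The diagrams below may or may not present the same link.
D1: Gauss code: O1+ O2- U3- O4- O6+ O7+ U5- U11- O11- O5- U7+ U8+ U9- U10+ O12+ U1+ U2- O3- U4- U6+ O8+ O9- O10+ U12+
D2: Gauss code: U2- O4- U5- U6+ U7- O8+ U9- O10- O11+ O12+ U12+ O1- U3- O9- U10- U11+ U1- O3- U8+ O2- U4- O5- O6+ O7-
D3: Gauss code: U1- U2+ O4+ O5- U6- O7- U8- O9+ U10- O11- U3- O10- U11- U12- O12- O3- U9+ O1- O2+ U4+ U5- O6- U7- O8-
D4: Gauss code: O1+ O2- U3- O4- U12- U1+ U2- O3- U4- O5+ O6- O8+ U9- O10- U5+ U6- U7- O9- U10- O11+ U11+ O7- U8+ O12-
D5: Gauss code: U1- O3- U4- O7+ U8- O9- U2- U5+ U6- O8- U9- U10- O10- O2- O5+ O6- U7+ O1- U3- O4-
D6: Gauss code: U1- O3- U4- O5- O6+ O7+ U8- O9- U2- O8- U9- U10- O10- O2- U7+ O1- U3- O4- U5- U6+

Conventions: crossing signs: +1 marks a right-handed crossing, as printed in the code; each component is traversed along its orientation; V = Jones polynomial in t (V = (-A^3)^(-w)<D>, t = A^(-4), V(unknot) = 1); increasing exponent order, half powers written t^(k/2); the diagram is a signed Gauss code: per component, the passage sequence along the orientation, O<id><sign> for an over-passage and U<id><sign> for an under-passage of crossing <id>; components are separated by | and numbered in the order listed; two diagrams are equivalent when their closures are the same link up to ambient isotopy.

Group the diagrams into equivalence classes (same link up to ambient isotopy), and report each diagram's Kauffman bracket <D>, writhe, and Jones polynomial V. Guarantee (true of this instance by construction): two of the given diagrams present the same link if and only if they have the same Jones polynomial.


classes: {D1} | {D2, D3, D4, D5, D6}
V(D1) = 1  [12 crossings, <D> = 1, w = 0]
V(D2) = t^-8 - 2t^-7 + t^-6 - 2t^-5 + 2t^-4 + t^-2  [12 crossings, <D> = A^-4 + 2A^4 - 2A^8 + A^12 - 2A^16 + A^20, w = -4]
D3 (bracket A^-10 + 2A^-2 - 2A^2 + A^6 - 2A^10 + A^14; 12 crossings at w = -6): V = t^-8 - 2t^-7 + t^-6 - 2t^-5 + 2t^-4 + t^-2
V(D4) = t^-8 - 2t^-7 + t^-6 - 2t^-5 + 2t^-4 + t^-2  [12 crossings, <D> = A^-4 + 2A^4 - 2A^8 + A^12 - 2A^16 + A^20, w = -4]
D5 (bracket A^-10 + 2A^-2 - 2A^2 + A^6 - 2A^10 + A^14; 10 crossings at w = -6): V = t^-8 - 2t^-7 + t^-6 - 2t^-5 + 2t^-4 + t^-2
D6 (bracket A^-10 + 2A^-2 - 2A^2 + A^6 - 2A^10 + A^14; 10 crossings at w = -6): V = t^-8 - 2t^-7 + t^-6 - 2t^-5 + 2t^-4 + t^-2
note: V(t) takes 2 values over 6 diagrams, fixing the grouping


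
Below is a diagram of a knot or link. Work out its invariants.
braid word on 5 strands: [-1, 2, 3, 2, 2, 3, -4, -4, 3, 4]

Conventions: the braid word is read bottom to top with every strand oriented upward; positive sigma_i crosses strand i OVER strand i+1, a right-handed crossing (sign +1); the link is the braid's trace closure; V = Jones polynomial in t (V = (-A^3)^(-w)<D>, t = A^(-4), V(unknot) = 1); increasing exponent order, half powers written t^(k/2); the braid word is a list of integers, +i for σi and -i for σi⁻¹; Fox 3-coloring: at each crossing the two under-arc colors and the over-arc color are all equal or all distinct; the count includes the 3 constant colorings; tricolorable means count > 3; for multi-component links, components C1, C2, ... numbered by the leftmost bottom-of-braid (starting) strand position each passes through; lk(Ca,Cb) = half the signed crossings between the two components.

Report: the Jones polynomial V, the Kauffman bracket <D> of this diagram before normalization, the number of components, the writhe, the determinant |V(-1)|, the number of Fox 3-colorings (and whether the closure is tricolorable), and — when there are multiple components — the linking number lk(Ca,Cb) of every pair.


V(t) = t + t^3 - t^4
bracket: -A^-4 + 1 + A^8, w = +4
1 component, writhe +4, over 10 crossings
det 3, colorings 9 of 3^10 — tricolorable
observation: w = +4 (over 10 crossings) is diagram-only; (-A^3)^(-4) removes it from V


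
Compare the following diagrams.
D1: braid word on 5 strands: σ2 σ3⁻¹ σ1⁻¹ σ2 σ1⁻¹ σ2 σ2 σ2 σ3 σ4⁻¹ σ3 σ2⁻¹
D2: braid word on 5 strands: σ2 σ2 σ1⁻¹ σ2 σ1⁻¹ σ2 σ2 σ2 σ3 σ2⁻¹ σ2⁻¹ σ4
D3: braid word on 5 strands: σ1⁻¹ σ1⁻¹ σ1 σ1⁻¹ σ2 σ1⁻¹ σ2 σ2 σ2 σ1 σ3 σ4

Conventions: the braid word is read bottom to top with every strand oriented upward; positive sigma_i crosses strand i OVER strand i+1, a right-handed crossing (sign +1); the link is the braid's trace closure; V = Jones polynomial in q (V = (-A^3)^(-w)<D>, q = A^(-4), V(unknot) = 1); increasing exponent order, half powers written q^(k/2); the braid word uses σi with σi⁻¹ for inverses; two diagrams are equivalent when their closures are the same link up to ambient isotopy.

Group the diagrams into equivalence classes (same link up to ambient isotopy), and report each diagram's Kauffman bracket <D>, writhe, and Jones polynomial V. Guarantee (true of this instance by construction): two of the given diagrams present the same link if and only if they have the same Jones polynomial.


equivalence classes: {D1, D2, D3}
D1 (bracket A^-14 - 2A^-10 + 2A^-6 - 2A^-2 + 2A^2 - A^6 + A^10; 12 crossings at w = +2): V = q^-1 - 1 + 2q - 2q^2 + 2q^3 - 2q^4 + q^5
V(D2) = q^-1 - 1 + 2q - 2q^2 + 2q^3 - 2q^4 + q^5  [12 crossings, <D> = A^-8 - 2A^-4 + 2 - 2A^4 + 2A^8 - A^12 + A^16, w = +4]
D3 (bracket A^-8 - 2A^-4 + 2 - 2A^4 + 2A^8 - A^12 + A^16; 12 crossings at w = +4): V = q^-1 - 1 + 2q - 2q^2 + 2q^3 - 2q^4 + q^5
key observation: one V(q) for all 3 diagrams — one class (guaranteed)


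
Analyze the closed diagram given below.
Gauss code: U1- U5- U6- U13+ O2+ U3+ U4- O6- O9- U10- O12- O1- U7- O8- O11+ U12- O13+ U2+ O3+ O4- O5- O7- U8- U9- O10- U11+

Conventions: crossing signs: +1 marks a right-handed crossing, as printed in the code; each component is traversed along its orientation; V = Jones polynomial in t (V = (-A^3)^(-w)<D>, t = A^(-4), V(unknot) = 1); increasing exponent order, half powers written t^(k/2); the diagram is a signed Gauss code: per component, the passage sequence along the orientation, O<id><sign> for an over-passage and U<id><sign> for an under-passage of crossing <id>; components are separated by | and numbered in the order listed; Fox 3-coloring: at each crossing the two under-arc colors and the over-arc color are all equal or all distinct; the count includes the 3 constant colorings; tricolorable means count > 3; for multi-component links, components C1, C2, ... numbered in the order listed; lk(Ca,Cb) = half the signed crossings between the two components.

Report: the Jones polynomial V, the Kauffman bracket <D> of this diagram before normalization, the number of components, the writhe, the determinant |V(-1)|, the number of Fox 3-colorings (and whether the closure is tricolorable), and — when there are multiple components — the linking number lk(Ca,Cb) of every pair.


Jones polynomial: V(t) = t^-7 - 2t^-6 + 2t^-5 - 3t^-4 + 3t^-3 - 2t^-2 + 2t^-1
<D> = -2A^-11 + 2A^-7 - 3A^-3 + 3A - 2A^5 + 2A^9 - A^13; writhe -5
components 1, writhe -5 (13 crossings)
3-colorings: 9 of 3^13, det 15 — tricolorable
note: V spans 6 powers of t: at least 6 crossings in any diagram


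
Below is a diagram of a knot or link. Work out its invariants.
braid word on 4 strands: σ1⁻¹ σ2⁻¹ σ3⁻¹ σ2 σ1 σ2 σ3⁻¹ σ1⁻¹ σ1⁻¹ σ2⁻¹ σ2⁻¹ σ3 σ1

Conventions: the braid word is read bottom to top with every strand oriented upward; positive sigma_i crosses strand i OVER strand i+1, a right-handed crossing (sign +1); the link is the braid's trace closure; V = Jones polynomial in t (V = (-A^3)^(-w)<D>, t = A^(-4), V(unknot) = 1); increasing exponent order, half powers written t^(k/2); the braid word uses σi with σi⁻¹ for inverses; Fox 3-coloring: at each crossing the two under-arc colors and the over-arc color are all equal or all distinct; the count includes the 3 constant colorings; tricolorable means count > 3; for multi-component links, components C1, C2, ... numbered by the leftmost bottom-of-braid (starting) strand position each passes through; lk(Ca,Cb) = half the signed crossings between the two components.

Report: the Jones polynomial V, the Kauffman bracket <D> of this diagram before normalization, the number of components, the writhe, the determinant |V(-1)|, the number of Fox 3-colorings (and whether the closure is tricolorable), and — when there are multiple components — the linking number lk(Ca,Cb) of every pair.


Jones polynomial: V(t) = -t^-6 + t^-5 - t^-4 + 2t^-3 - t^-2 + t^-1
<D> = -A^-5 + A^-1 - 2A^3 + A^7 - A^11 + A^15; writhe -3
components 1, writhe -3 (13 crossings)
3-colorings: 3 of 3^13, det 7 — not tricolorable
note: |V(-1)| = 7: so not tricolorable, since 3 does not divide 7
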